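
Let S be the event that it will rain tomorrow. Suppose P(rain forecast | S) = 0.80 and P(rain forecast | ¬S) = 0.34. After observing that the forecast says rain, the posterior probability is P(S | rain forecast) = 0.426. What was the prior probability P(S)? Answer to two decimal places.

P(S) = 0.24

In odds form, posterior odds = prior odds × likelihood ratio, so prior odds = posterior odds ÷ LR.
Posterior odds = 0.426/(1−0.426) = 0.7422. LR = 0.80/0.34 = 2.3529.
Prior odds = 0.7422/2.3529 = 0.3154, so P(S) = 0.3154/(1+0.3154) ≈ 0.24.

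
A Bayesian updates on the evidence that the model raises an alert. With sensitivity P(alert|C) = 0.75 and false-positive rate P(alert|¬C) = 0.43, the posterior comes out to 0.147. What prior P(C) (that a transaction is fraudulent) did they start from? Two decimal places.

P(C) = 0.09

In odds form, posterior odds = prior odds × likelihood ratio, so prior odds = posterior odds ÷ LR.
Posterior odds = 0.147/(1−0.147) = 0.1723. LR = 0.75/0.43 = 1.7442.
Prior odds = 0.1723/1.7442 = 0.0988, so P(C) = 0.0988/(1+0.0988) ≈ 0.09.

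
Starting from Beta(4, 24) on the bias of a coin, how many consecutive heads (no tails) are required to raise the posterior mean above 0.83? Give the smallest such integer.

k = 114

After k heads and 0 tails the posterior is Beta(4+k, 24), with mean (4+k)/(4+24+k).
Set (4+k)/(28+k) > 0.83 and solve: k > (0.83·28 − 4)/(1 − 0.83) = 113.176.
The smallest integer exceeding 113.176 is 114, and checking k=114: (118)/(142) = 0.8310 > 0.83.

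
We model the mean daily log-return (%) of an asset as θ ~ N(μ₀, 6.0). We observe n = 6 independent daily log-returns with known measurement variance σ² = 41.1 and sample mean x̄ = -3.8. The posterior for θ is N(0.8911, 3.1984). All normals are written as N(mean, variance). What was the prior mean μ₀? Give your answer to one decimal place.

With known observation variance, the Normal–Normal posterior has precision τ_n = τ₀ + n/σ² and mean μ_n = (τ₀μ₀ + (n/σ²)x̄)/τ_n.
Here τ₀ = 1/6.0 = 0.166667 and τ_data = 6/41.1 = 0.145985, so τ_n = 0.312652.
Rearranging for μ₀: μ₀ = (μ_n·τ_n − τ_data·x̄)/τ₀ = (0.8911·0.312652 − 0.145985·-3.8) / 0.166667 = 0.833347/0.166667 ≈ 5.0.

μ₀ = 5.0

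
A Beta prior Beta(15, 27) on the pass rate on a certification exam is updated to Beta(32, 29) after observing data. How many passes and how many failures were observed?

Under Beta–binomial conjugacy the posterior parameters are (a+s, b+f).
So s = 32 − 15 = 17 and f = 29 − 27 = 2.

17 passes and 2 failures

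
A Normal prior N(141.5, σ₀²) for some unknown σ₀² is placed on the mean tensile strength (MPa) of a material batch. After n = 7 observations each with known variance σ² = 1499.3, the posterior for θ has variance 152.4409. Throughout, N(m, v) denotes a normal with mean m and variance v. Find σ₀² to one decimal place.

σ₀² = 528.8

Posterior precision equals prior precision plus data precision: 1/σ_n² = 1/σ₀² + n/σ².
So 1/σ₀² = 1/152.4409 − 7/1499.3 = 0.006560 − 0.004669 = 0.001891.
Hence σ₀² = 1/0.001891 ≈ 528.8.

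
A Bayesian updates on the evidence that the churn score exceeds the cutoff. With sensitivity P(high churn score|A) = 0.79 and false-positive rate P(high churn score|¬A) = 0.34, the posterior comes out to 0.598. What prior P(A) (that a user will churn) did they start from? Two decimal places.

In odds form, posterior odds = prior odds × likelihood ratio, so prior odds = posterior odds ÷ LR.
Posterior odds = 0.598/(1−0.598) = 1.4876. LR = 0.79/0.34 = 2.3235.
Prior odds = 1.4876/2.3235 = 0.6402, so P(A) = 0.6402/(1+0.6402) ≈ 0.39.

P(A) = 0.39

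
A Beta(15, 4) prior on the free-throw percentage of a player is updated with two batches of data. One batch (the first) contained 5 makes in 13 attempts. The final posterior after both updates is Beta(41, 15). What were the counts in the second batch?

Because Beta–binomial updating is additive in the counts, the combined data contributed (α_post−α_prior, β_post−β_prior) successes and failures.
Total across both batches: 41−15=26 makes, 15−4=11 misses.
Subtract the first batch: 26−5=21 makes and 11−8=3 misses.

21 makes and 3 misses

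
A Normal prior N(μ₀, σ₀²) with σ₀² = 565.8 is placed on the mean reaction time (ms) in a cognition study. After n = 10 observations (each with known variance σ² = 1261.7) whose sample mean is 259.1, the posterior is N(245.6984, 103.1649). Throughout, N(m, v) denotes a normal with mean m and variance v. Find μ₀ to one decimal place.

The posterior mean is a precision-weighted average: μ_n = (τ₀μ₀ + τ_data·x̄)/(τ₀+τ_data), with τ₀=1/σ₀² and τ_data=n/σ².
Here τ₀ = 1/565.8 = 0.001767 and τ_data = 10/1261.7 = 0.007926, so τ_n = 0.009693.
Rearranging for μ₀: μ₀ = (μ_n·τ_n − τ_data·x̄)/τ₀ = (245.6984·0.009693 − 0.007926·259.1) / 0.001767 = 0.327928/0.001767 ≈ 185.6.

μ₀ = 185.6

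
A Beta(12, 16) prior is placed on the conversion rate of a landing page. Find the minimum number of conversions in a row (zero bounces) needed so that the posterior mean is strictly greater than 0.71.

After k conversions and 0 bounces the posterior is Beta(12+k, 16), with mean (12+k)/(12+16+k).
Set (12+k)/(28+k) > 0.71 and solve: k > (0.71·28 − 12)/(1 − 0.71) = 27.172.
The smallest integer exceeding 27.172 is 28.

k = 28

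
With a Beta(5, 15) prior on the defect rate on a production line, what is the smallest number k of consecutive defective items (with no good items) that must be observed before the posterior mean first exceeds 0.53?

k = 12

After k defective items and 0 good items the posterior is Beta(5+k, 15), with mean (5+k)/(5+15+k).
Set (5+k)/(20+k) > 0.53 and solve: k > (0.53·20 − 5)/(1 − 0.53) = 11.915.
The smallest integer exceeding 11.915 is 12, and checking k=12: (17)/(32) = 0.5312 > 0.53.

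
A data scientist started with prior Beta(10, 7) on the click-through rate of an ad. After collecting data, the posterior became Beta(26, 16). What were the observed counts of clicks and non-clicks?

Beta is conjugate to the binomial likelihood: posterior = Beta(a+s, b+f).
Match parameters: s=26−10=16, f=16−7=9.

16 clicks and 9 non-clicks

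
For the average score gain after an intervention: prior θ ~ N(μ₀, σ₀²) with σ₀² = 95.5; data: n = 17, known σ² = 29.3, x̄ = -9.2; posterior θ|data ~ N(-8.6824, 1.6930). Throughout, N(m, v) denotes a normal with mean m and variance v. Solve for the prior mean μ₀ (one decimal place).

μ₀ = 20.0

The posterior mean is a precision-weighted average: μ_n = (τ₀μ₀ + τ_data·x̄)/(τ₀+τ_data), with τ₀=1/σ₀² and τ_data=n/σ².
Here τ₀ = 1/95.5 = 0.010471 and τ_data = 17/29.3 = 0.580205, so τ_n = 0.590676.
Rearranging for μ₀: μ₀ = (μ_n·τ_n − τ_data·x̄)/τ₀ = (-8.6824·0.590676 − 0.580205·-9.2) / 0.010471 = 0.209401/0.010471 ≈ 20.0.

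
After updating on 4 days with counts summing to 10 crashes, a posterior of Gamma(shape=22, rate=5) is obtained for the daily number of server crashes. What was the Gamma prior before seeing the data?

Gamma(shape=12, rate=1)

A Gamma(α, β) prior (rate parametrization) on a Poisson rate with n observations summing to S gives posterior Gamma(α+S, β+n).
So α = 22 − 10 = 12 and β = 5 − 4 = 1.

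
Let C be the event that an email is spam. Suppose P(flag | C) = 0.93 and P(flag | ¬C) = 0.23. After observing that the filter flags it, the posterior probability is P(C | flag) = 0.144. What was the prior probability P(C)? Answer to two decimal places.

P(C) = 0.04

Bayes' rule in odds form gives O(C|E) = O(C)·[P(E|C)/P(E|¬C)], hence O(C) = O(C|E)/LR.
Posterior odds = 0.144/(1−0.144) = 0.1682. LR = 0.93/0.23 = 4.0435.
Prior odds = 0.1682/4.0435 = 0.0416, so P(C) = 0.0416/(1+0.0416) ≈ 0.04.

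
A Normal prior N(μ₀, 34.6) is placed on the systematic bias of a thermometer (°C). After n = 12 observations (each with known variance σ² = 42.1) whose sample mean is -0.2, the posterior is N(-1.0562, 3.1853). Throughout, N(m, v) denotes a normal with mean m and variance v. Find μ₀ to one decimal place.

The posterior mean is a precision-weighted average: μ_n = (τ₀μ₀ + τ_data·x̄)/(τ₀+τ_data), with τ₀=1/σ₀² and τ_data=n/σ².
Here τ₀ = 1/34.6 = 0.028902 and τ_data = 12/42.1 = 0.285036, so τ_n = 0.313938.
Rearranging for μ₀: μ₀ = (μ_n·τ_n − τ_data·x̄)/τ₀ = (-1.0562·0.313938 − 0.285036·-0.2) / 0.028902 = -0.274574/0.028902 ≈ -9.5.

μ₀ = -9.5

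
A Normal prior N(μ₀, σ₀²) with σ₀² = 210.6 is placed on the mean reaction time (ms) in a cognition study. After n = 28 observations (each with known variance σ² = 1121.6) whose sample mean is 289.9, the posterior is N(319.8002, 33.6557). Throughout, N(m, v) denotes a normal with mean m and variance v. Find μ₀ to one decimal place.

The posterior mean is a precision-weighted average: μ_n = (τ₀μ₀ + τ_data·x̄)/(τ₀+τ_data), with τ₀=1/σ₀² and τ_data=n/σ².
Here τ₀ = 1/210.6 = 0.004748 and τ_data = 28/1121.6 = 0.024964, so τ_n = 0.029712.
Rearranging for μ₀: μ₀ = (μ_n·τ_n − τ_data·x̄)/τ₀ = (319.8002·0.029712 − 0.024964·289.9) / 0.004748 = 2.264840/0.004748 ≈ 477.0.

μ₀ = 477.0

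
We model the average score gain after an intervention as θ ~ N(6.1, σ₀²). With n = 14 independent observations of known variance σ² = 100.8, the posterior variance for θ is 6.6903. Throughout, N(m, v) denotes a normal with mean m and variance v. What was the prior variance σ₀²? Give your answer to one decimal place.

σ₀² = 94.5

Posterior precision equals prior precision plus data precision: 1/σ_n² = 1/σ₀² + n/σ².
So 1/σ₀² = 1/6.6903 − 14/100.8 = 0.149470 − 0.138889 = 0.010581.
Hence σ₀² = 1/0.010581 ≈ 94.5.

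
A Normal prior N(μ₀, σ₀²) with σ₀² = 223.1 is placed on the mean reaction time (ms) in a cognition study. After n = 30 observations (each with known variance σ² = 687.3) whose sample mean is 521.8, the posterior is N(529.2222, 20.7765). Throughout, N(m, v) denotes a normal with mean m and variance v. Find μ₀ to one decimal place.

μ₀ = 601.5

With known observation variance, the Normal–Normal posterior has precision τ_n = τ₀ + n/σ² and mean μ_n = (τ₀μ₀ + (n/σ²)x̄)/τ_n.
Here τ₀ = 1/223.1 = 0.004482 and τ_data = 30/687.3 = 0.043649, so τ_n = 0.048131.
Rearranging for μ₀: μ₀ = (μ_n·τ_n − τ_data·x̄)/τ₀ = (529.2222·0.048131 − 0.043649·521.8) / 0.004482 = 2.695946/0.004482 ≈ 601.5.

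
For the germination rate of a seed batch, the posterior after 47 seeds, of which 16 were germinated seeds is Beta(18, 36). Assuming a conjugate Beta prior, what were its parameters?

Beta(2, 5)

Beta is conjugate to the binomial likelihood: posterior = Beta(a+s, b+f).
Subtract the data counts: 18−16=2, 36−31=5.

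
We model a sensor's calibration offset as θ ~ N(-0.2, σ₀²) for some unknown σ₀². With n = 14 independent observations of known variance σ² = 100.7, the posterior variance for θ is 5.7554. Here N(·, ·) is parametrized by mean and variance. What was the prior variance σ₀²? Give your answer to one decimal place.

Posterior precision equals prior precision plus data precision: 1/σ_n² = 1/σ₀² + n/σ².
So 1/σ₀² = 1/5.7554 − 14/100.7 = 0.173750 − 0.139027 = 0.034723.
Hence σ₀² = 1/0.034723 ≈ 28.8.

σ₀² = 28.8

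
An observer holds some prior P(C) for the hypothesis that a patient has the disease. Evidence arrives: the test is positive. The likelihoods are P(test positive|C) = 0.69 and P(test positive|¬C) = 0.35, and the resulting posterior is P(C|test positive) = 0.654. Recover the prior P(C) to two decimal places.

In odds form, posterior odds = prior odds × likelihood ratio, so prior odds = posterior odds ÷ LR.
Posterior odds = 0.654/(1−0.654) = 1.8902. LR = 0.69/0.35 = 1.9714.
Prior odds = 1.8902/1.9714 = 0.9588, so P(C) = 0.9588/(1+0.9588) ≈ 0.49.

P(C) = 0.49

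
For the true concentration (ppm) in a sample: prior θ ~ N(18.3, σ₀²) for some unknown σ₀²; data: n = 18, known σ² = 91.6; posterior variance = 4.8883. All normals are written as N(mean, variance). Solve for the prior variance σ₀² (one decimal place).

σ₀² = 124.0

For the Normal–Normal model with known σ², precisions add: τ_n = τ₀ + n/σ².
So 1/σ₀² = 1/4.8883 − 18/91.6 = 0.204570 − 0.196507 = 0.008063.
Hence σ₀² = 1/0.008063 ≈ 124.0.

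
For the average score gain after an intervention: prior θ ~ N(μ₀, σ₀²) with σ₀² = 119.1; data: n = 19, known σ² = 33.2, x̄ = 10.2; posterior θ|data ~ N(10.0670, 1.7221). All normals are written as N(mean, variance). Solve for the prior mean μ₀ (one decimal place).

With known observation variance, the Normal–Normal posterior has precision τ_n = τ₀ + n/σ² and mean μ_n = (τ₀μ₀ + (n/σ²)x̄)/τ_n.
Here τ₀ = 1/119.1 = 0.008396 and τ_data = 19/33.2 = 0.572289, so τ_n = 0.580685.
Rearranging for μ₀: μ₀ = (μ_n·τ_n − τ_data·x̄)/τ₀ = (10.0670·0.580685 − 0.572289·10.2) / 0.008396 = 0.008408/0.008396 ≈ 1.0.

μ₀ = 1.0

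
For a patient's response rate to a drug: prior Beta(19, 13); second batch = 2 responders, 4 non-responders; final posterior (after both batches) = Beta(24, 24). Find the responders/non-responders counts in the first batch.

Sequential conjugate updates are equivalent to a single update on the pooled data, so total successes = posterior α − prior α and total failures = posterior β − prior β.
Total across both batches: 24−19=5 responders, 24−13=11 non-responders.
Subtract the second batch: 5−2=3 responders and 11−4=7 non-responders.

3 responders and 7 non-responders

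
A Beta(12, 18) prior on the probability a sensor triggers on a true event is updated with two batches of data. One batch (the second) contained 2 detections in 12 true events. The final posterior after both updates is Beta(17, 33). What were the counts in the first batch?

3 detections and 5 misses

Sequential conjugate updates are equivalent to a single update on the pooled data, so total successes = posterior α − prior α and total failures = posterior β − prior β.
Total across both batches: 17−12=5 detections, 33−18=15 misses.
Subtract the second batch: 5−2=3 detections and 15−10=5 misses.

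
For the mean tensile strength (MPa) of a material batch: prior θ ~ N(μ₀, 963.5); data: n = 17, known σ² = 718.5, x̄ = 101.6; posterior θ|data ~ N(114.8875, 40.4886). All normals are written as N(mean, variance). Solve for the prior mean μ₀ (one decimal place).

The posterior mean is a precision-weighted average: μ_n = (τ₀μ₀ + τ_data·x̄)/(τ₀+τ_data), with τ₀=1/σ₀² and τ_data=n/σ².
Here τ₀ = 1/963.5 = 0.001038 and τ_data = 17/718.5 = 0.023660, so τ_n = 0.024698.
Rearranging for μ₀: μ₀ = (μ_n·τ_n − τ_data·x̄)/τ₀ = (114.8875·0.024698 − 0.023660·101.6) / 0.001038 = 0.433635/0.001038 ≈ 417.8.

μ₀ = 417.8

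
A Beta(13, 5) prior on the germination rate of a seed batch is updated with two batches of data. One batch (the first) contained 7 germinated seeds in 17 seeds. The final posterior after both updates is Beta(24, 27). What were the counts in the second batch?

4 germinated seeds and 12 non-germinating seeds

Because Beta–binomial updating is additive in the counts, the combined data contributed (α_post−α_prior, β_post−β_prior) successes and failures.
Total across both batches: 24−13=11 germinated seeds, 27−5=22 non-germinating seeds.
Subtract the first batch: 11−7=4 germinated seeds and 22−10=12 non-germinating seeds.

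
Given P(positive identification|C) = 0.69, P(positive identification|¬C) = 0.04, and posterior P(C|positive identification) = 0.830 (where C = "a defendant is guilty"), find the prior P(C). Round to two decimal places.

P(C) = 0.22

Bayes' rule in odds form gives O(C|E) = O(C)·[P(E|C)/P(E|¬C)], hence O(C) = O(C|E)/LR.
Posterior odds = 0.830/(1−0.830) = 4.8824. LR = 0.69/0.04 = 17.2500.
Prior odds = 4.8824/17.2500 = 0.2830, so P(C) = 0.2830/(1+0.2830) ≈ 0.22.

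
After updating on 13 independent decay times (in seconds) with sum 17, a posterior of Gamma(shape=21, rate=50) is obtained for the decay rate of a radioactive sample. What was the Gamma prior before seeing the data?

For an exponential likelihood with a Gamma(α, β) prior on the rate, n observations with total T give posterior Gamma(α+n, β+T).
So α = 21 − 13 = 8 and β = 50 − 17 = 33.

Gamma(shape=8, rate=33)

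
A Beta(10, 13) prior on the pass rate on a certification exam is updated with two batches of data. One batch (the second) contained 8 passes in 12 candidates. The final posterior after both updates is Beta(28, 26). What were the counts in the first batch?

Because Beta–binomial updating is additive in the counts, the combined data contributed (α_post−α_prior, β_post−β_prior) successes and failures.
Total across both batches: 28−10=18 passes, 26−13=13 failures.
Subtract the second batch: 18−8=10 passes and 13−4=9 failures.

10 passes and 9 failures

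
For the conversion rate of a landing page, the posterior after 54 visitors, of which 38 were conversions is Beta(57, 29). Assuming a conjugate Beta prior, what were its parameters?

Under Beta–binomial conjugacy the posterior parameters are (α+s, β+f).
Subtract the data counts: 57−38=19, 29−16=13.

Beta(19, 13)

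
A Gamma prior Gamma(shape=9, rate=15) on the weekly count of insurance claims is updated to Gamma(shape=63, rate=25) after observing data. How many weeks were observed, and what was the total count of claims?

A Gamma(α, β) prior (rate parametrization) on a Poisson rate with n observations summing to S gives posterior Gamma(α+S, β+n).
Matching: Σxᵢ = 63 − 9 = 54 and n = 25 − 15 = 10.

n = 10 weeks with total 54 claims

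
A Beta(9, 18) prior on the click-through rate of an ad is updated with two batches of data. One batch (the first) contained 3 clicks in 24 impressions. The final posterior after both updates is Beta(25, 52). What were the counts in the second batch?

13 clicks and 13 non-clicks

Sequential conjugate updates are equivalent to a single update on the pooled data, so total successes = posterior α − prior α and total failures = posterior β − prior β.
Total across both batches: 25−9=16 clicks, 52−18=34 non-clicks.
Subtract the first batch: 16−3=13 clicks and 34−21=13 non-clicks.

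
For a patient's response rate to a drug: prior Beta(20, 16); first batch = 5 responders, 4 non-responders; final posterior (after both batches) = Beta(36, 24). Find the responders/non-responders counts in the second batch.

11 responders and 4 non-responders

Because Beta–binomial updating is additive in the counts, the combined data contributed (α_post−α_prior, β_post−β_prior) successes and failures.
Total across both batches: 36−20=16 responders, 24−16=8 non-responders.
Subtract the first batch: 16−5=11 responders and 8−4=4 non-responders.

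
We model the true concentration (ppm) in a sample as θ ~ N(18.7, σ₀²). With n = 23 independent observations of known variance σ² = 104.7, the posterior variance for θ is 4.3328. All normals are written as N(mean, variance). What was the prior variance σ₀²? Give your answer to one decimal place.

σ₀² = 89.9

For the Normal–Normal model with known σ², precisions add: τ_n = τ₀ + n/σ².
So 1/σ₀² = 1/4.3328 − 23/104.7 = 0.230798 − 0.219675 = 0.011123.
Hence σ₀² = 1/0.011123 ≈ 89.9.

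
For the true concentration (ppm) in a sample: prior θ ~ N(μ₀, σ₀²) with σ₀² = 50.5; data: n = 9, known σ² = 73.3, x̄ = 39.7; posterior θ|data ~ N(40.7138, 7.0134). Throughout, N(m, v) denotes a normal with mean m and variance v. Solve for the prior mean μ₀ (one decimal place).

μ₀ = 47.0

With known observation variance, the Normal–Normal posterior has precision τ_n = τ₀ + n/σ² and mean μ_n = (τ₀μ₀ + (n/σ²)x̄)/τ_n.
Here τ₀ = 1/50.5 = 0.019802 and τ_data = 9/73.3 = 0.122783, so τ_n = 0.142585.
Rearranging for μ₀: μ₀ = (μ_n·τ_n − τ_data·x̄)/τ₀ = (40.7138·0.142585 − 0.122783·39.7) / 0.019802 = 0.930692/0.019802 ≈ 47.0.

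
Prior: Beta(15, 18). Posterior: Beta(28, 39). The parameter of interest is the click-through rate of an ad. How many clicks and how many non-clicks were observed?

A Beta(α, β) prior with s successes and f failures in binomial data gives a Beta(α+s, β+f) posterior.
So s = 28 − 15 = 13 and f = 39 − 18 = 21.

13 clicks and 21 non-clicks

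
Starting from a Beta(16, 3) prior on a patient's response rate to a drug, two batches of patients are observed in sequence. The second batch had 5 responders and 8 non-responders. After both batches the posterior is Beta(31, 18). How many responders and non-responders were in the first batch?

Because Beta–binomial updating is additive in the counts, the combined data contributed (α_post−α_prior, β_post−β_prior) successes and failures.
Total across both batches: 31−16=15 responders, 18−3=15 non-responders.
Subtract the second batch: 15−5=10 responders and 15−8=7 non-responders.

10 responders and 7 non-responders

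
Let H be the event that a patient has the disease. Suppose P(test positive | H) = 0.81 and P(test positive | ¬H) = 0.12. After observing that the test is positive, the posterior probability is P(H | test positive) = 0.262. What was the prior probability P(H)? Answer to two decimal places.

P(H) = 0.05

In odds form, posterior odds = prior odds × likelihood ratio, so prior odds = posterior odds ÷ LR.
Posterior odds = 0.262/(1−0.262) = 0.3550. LR = 0.81/0.12 = 6.7500.
Prior odds = 0.3550/6.7500 = 0.0526, so P(H) = 0.0526/(1+0.0526) ≈ 0.05.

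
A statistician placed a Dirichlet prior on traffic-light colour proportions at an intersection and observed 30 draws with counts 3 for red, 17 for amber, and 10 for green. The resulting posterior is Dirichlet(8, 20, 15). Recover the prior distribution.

For a Dirichlet(α) prior with multinomial counts c, the posterior is Dirichlet(α + c) componentwise.
Subtract each count from the matching posterior parameter: 8−3=5, 20−17=3, 15−10=5.

Dirichlet(5, 3, 5)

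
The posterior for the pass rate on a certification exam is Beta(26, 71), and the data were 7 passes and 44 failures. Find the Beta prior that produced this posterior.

Beta(19, 27)

Under Beta–binomial conjugacy the posterior parameters are (a+s, b+f).
So a = 26 − 7 = 19 and b = 71 − 44 = 27.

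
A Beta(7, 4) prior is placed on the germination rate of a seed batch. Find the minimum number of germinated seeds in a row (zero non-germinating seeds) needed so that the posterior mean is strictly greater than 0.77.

After k germinated seeds and 0 non-germinating seeds the posterior is Beta(7+k, 4), with mean (7+k)/(7+4+k).
Set (7+k)/(11+k) > 0.77 and solve: k > (0.77·11 − 7)/(1 − 0.77) = 6.391.
The smallest integer exceeding 6.391 is 7.

k = 7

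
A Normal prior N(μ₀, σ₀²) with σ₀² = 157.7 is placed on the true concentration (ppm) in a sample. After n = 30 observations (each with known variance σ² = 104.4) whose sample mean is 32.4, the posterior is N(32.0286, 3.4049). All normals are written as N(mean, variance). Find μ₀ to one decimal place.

μ₀ = 15.2

With known observation variance, the Normal–Normal posterior has precision τ_n = τ₀ + n/σ² and mean μ_n = (τ₀μ₀ + (n/σ²)x̄)/τ_n.
Here τ₀ = 1/157.7 = 0.006341 and τ_data = 30/104.4 = 0.287356, so τ_n = 0.293697.
Rearranging for μ₀: μ₀ = (μ_n·τ_n − τ_data·x̄)/τ₀ = (32.0286·0.293697 − 0.287356·32.4) / 0.006341 = 0.096369/0.006341 ≈ 15.2.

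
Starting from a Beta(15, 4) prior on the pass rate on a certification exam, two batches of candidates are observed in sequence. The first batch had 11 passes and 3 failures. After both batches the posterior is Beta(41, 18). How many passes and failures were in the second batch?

15 passes and 11 failures

Because Beta–binomial updating is additive in the counts, the combined data contributed (α_post−α_prior, β_post−β_prior) successes and failures.
Total across both batches: 41−15=26 passes, 18−4=14 failures.
Subtract the first batch: 26−11=15 passes and 14−3=11 failures.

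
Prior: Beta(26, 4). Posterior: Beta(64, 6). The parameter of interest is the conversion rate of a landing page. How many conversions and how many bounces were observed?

38 conversions and 2 bounces

Under Beta–binomial conjugacy the posterior parameters are (α+s, β+f).
So s = 64 − 26 = 38 and f = 6 − 4 = 2.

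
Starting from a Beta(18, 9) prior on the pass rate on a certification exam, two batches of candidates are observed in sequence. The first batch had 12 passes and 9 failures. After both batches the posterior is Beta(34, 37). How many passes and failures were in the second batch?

4 passes and 19 failures

Sequential conjugate updates are equivalent to a single update on the pooled data, so total successes = posterior α − prior α and total failures = posterior β − prior β.
Total across both batches: 34−18=16 passes, 37−9=28 failures.
Subtract the first batch: 16−12=4 passes and 28−9=19 failures.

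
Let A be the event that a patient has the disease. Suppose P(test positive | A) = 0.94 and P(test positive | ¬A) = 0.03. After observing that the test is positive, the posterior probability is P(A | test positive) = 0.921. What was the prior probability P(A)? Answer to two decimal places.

In odds form, posterior odds = prior odds × likelihood ratio, so prior odds = posterior odds ÷ LR.
Posterior odds = 0.921/(1−0.921) = 11.6582. LR = 0.94/0.03 = 31.3333.
Prior odds = 11.6582/31.3333 = 0.3721, so P(A) = 0.3721/(1+0.3721) ≈ 0.27.

P(A) = 0.27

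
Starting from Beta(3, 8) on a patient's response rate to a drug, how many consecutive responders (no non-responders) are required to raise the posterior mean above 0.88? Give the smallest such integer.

k = 56

After k responders and 0 non-responders the posterior is Beta(3+k, 8), with mean (3+k)/(3+8+k).
Set (3+k)/(11+k) > 0.88 and solve: k > (0.88·11 − 3)/(1 − 0.88) = 55.667.
The smallest integer exceeding 55.667 is 56, and checking k=56: (59)/(67) = 0.8806 > 0.88.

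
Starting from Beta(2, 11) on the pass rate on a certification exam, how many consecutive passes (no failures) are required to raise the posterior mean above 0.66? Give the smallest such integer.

k = 20

After k passes and 0 failures the posterior is Beta(2+k, 11), with mean (2+k)/(2+11+k).
Set (2+k)/(13+k) > 0.66 and solve: k > (0.66·13 − 2)/(1 − 0.66) = 19.353.
The smallest integer exceeding 19.353 is 20, and checking k=20: (22)/(33) = 0.6667 > 0.66.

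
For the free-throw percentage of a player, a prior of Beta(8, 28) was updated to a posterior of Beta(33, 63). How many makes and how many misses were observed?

A Beta(a, b) prior with s successes and f failures in binomial data gives a Beta(a+s, b+f) posterior.
So s = 33 − 8 = 25 and f = 63 − 28 = 35.

25 makes and 35 misses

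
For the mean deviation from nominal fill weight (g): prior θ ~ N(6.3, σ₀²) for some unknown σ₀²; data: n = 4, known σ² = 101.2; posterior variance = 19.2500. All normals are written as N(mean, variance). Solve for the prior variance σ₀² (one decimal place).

σ₀² = 80.5

Posterior precision equals prior precision plus data precision: 1/σ_n² = 1/σ₀² + n/σ².
So 1/σ₀² = 1/19.2500 − 4/101.2 = 0.051948 − 0.039526 = 0.012422.
Hence σ₀² = 1/0.012422 ≈ 80.5.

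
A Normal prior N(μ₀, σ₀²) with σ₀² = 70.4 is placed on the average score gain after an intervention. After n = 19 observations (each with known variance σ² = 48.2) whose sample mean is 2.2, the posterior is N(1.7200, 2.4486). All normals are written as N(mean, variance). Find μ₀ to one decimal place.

μ₀ = -11.6

The posterior mean is a precision-weighted average: μ_n = (τ₀μ₀ + τ_data·x̄)/(τ₀+τ_data), with τ₀=1/σ₀² and τ_data=n/σ².
Here τ₀ = 1/70.4 = 0.014205 and τ_data = 19/48.2 = 0.394191, so τ_n = 0.408396.
Rearranging for μ₀: μ₀ = (μ_n·τ_n − τ_data·x̄)/τ₀ = (1.7200·0.408396 − 0.394191·2.2) / 0.014205 = -0.164779/0.014205 ≈ -11.6.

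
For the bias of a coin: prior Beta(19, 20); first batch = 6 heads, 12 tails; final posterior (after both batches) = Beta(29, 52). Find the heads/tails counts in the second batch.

Sequential conjugate updates are equivalent to a single update on the pooled data, so total successes = posterior α − prior α and total failures = posterior β − prior β.
Total across both batches: 29−19=10 heads, 52−20=32 tails.
Subtract the first batch: 10−6=4 heads and 32−12=20 tails.

4 heads and 20 tails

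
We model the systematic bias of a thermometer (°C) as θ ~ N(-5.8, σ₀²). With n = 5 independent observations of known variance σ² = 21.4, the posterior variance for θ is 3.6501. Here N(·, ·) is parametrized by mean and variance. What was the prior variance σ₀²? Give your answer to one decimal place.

σ₀² = 24.8

Posterior precision equals prior precision plus data precision: 1/σ_n² = 1/σ₀² + n/σ².
So 1/σ₀² = 1/3.6501 − 5/21.4 = 0.273965 − 0.233645 = 0.040320.
Hence σ₀² = 1/0.040320 ≈ 24.8.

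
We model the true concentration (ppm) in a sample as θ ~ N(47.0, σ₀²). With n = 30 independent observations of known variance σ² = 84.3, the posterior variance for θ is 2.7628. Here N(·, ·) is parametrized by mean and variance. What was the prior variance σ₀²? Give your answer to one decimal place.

Posterior precision equals prior precision plus data precision: 1/σ_n² = 1/σ₀² + n/σ².
So 1/σ₀² = 1/2.7628 − 30/84.3 = 0.361952 − 0.355872 = 0.006080.
Hence σ₀² = 1/0.006080 ≈ 164.5.

σ₀² = 164.5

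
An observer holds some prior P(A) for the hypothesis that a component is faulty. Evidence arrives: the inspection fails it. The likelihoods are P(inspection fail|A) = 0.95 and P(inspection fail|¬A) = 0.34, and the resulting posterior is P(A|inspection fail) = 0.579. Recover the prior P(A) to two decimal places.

In odds form, posterior odds = prior odds × likelihood ratio, so prior odds = posterior odds ÷ LR.
Posterior odds = 0.579/(1−0.579) = 1.3753. LR = 0.95/0.34 = 2.7941.
Prior odds = 1.3753/2.7941 = 0.4922, so P(A) = 0.4922/(1+0.4922) ≈ 0.33.

P(A) = 0.33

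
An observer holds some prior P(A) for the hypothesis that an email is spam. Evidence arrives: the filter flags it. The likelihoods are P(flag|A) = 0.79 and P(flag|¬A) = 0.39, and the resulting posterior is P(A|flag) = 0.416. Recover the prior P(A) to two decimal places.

P(A) = 0.26

Bayes' rule in odds form gives O(A|E) = O(A)·[P(E|A)/P(E|¬A)], hence O(A) = O(A|E)/LR.
Posterior odds = 0.416/(1−0.416) = 0.7123. LR = 0.79/0.39 = 2.0256.
Prior odds = 0.7123/2.0256 = 0.3516, so P(A) = 0.3516/(1+0.3516) ≈ 0.26.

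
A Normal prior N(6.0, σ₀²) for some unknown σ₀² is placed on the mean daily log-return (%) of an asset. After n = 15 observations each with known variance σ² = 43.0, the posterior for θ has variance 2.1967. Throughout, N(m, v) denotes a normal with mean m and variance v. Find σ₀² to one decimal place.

σ₀² = 9.4

For the Normal–Normal model with known σ², precisions add: τ_n = τ₀ + n/σ².
So 1/σ₀² = 1/2.1967 − 15/43.0 = 0.455228 − 0.348837 = 0.106391.
Hence σ₀² = 1/0.106391 ≈ 9.4.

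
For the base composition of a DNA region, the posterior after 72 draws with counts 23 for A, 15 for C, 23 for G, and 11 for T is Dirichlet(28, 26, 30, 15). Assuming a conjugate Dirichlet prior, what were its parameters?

Dirichlet(5, 11, 7, 4)

For a Dirichlet(α) prior with multinomial counts c, the posterior is Dirichlet(α + c) componentwise.
Subtract each count from the matching posterior parameter: 28−23=5, 26−15=11, 30−23=7, 15−11=4.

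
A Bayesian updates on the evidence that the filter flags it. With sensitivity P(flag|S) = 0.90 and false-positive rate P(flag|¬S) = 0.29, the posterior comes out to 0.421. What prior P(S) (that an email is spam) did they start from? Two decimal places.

In odds form, posterior odds = prior odds × likelihood ratio, so prior odds = posterior odds ÷ LR.
Posterior odds = 0.421/(1−0.421) = 0.7271. LR = 0.90/0.29 = 3.1034.
Prior odds = 0.7271/3.1034 = 0.2343, so P(S) = 0.2343/(1+0.2343) ≈ 0.19.

P(S) = 0.19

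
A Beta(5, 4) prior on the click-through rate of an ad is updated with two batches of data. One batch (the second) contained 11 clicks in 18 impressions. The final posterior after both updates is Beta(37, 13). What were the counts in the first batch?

Because Beta–binomial updating is additive in the counts, the combined data contributed (α_post−α_prior, β_post−β_prior) successes and failures.
Total across both batches: 37−5=32 clicks, 13−4=9 non-clicks.
Subtract the second batch: 32−11=21 clicks and 9−7=2 non-clicks.

21 clicks and 2 non-clicks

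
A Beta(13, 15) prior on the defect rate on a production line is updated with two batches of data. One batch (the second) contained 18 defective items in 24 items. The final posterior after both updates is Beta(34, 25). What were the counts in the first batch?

Because Beta–binomial updating is additive in the counts, the combined data contributed (α_post−α_prior, β_post−β_prior) successes and failures.
Total across both batches: 34−13=21 defective items, 25−15=10 good items.
Subtract the second batch: 21−18=3 defective items and 10−6=4 good items.

3 defective items and 4 good items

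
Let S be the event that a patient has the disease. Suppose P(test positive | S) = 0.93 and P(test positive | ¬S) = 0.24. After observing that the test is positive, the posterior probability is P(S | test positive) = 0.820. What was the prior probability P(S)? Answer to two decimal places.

P(S) = 0.54

Bayes' rule in odds form gives O(S|E) = O(S)·[P(E|S)/P(E|¬S)], hence O(S) = O(S|E)/LR.
Posterior odds = 0.820/(1−0.820) = 4.5556. LR = 0.93/0.24 = 3.8750.
Prior odds = 4.5556/3.8750 = 1.1756, so P(S) = 1.1756/(1+1.1756) ≈ 0.54.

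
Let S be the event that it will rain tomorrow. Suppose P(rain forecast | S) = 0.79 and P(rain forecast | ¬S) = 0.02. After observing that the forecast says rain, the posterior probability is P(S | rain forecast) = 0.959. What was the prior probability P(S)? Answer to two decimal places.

P(S) = 0.37

Bayes' rule in odds form gives O(S|E) = O(S)·[P(E|S)/P(E|¬S)], hence O(S) = O(S|E)/LR.
Posterior odds = 0.959/(1−0.959) = 23.3902. LR = 0.79/0.02 = 39.5000.
Prior odds = 23.3902/39.5000 = 0.5922, so P(S) = 0.5922/(1+0.5922) ≈ 0.37.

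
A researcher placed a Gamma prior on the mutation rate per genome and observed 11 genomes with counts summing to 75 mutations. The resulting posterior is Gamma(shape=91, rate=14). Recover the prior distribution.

Gamma(shape=16, rate=3)

Gamma–Poisson conjugacy: posterior shape = α + Σxᵢ, posterior rate = β + n.
So α = 91 − 75 = 16 and β = 14 − 11 = 3.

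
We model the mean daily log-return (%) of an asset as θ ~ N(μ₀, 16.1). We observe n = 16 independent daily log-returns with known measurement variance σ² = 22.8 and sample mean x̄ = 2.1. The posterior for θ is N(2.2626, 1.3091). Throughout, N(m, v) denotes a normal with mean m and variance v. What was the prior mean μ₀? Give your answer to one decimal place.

With known observation variance, the Normal–Normal posterior has precision τ_n = τ₀ + n/σ² and mean μ_n = (τ₀μ₀ + (n/σ²)x̄)/τ_n.
Here τ₀ = 1/16.1 = 0.062112 and τ_data = 16/22.8 = 0.701754, so τ_n = 0.763866.
Rearranging for μ₀: μ₀ = (μ_n·τ_n − τ_data·x̄)/τ₀ = (2.2626·0.763866 − 0.701754·2.1) / 0.062112 = 0.254640/0.062112 ≈ 4.1.

μ₀ = 4.1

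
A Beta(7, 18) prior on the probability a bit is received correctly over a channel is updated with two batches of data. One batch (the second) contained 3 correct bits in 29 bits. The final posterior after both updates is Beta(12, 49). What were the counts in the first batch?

2 correct bits and 5 errors

Because Beta–binomial updating is additive in the counts, the combined data contributed (α_post−α_prior, β_post−β_prior) successes and failures.
Total across both batches: 12−7=5 correct bits, 49−18=31 errors.
Subtract the second batch: 5−3=2 correct bits and 31−26=5 errors.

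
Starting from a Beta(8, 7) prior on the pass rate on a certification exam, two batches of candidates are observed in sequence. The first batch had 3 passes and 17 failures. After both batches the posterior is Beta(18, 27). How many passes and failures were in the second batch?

Sequential conjugate updates are equivalent to a single update on the pooled data, so total successes = posterior α − prior α and total failures = posterior β − prior β.
Total across both batches: 18−8=10 passes, 27−7=20 failures.
Subtract the first batch: 10−3=7 passes and 20−17=3 failures.

7 passes and 3 failures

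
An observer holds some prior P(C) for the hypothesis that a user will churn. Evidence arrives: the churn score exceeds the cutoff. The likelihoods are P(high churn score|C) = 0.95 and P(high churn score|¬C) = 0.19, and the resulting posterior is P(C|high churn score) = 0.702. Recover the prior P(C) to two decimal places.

P(C) = 0.32

In odds form, posterior odds = prior odds × likelihood ratio, so prior odds = posterior odds ÷ LR.
Posterior odds = 0.702/(1−0.702) = 2.3557. LR = 0.95/0.19 = 5.0000.
Prior odds = 2.3557/5.0000 = 0.4711, so P(C) = 0.4711/(1+0.4711) ≈ 0.32.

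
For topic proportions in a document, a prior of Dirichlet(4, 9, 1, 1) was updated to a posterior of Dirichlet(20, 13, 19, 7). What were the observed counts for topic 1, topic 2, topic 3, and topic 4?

For a Dirichlet(α) prior with multinomial counts c, the posterior is Dirichlet(α + c) componentwise.
Counts are posterior − prior componentwise: 20−4=16, 13−9=4, 19−1=18, 7−1=6.

counts (16, 4, 18, 6)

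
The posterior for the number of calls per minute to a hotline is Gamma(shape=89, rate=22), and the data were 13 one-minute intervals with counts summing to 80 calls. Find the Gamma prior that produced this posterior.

Gamma(shape=9, rate=9)

A Gamma(α, β) prior (rate parametrization) on a Poisson rate with n observations summing to S gives posterior Gamma(α+S, β+n).
So α = 89 − 80 = 9 and β = 22 − 13 = 9.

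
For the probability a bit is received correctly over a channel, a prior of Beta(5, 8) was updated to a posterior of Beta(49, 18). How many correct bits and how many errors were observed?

44 correct bits and 10 errors

Beta is conjugate to the binomial likelihood: posterior = Beta(a+s, b+f).
Match parameters: s=49−5=44, f=18−8=10.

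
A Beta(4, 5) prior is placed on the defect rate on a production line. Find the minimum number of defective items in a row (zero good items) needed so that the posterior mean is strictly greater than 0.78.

After k defective items and 0 good items the posterior is Beta(4+k, 5), with mean (4+k)/(4+5+k).
Set (4+k)/(9+k) > 0.78 and solve: k > (0.78·9 − 4)/(1 − 0.78) = 13.727.
The smallest integer exceeding 13.727 is 14.

k = 14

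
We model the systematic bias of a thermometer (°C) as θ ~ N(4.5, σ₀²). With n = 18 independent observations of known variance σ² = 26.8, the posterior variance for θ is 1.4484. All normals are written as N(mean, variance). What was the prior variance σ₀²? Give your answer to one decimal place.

σ₀² = 53.3

For the Normal–Normal model with known σ², precisions add: τ_n = τ₀ + n/σ².
So 1/σ₀² = 1/1.4484 − 18/26.8 = 0.690417 − 0.671642 = 0.018775.
Hence σ₀² = 1/0.018775 ≈ 53.3.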